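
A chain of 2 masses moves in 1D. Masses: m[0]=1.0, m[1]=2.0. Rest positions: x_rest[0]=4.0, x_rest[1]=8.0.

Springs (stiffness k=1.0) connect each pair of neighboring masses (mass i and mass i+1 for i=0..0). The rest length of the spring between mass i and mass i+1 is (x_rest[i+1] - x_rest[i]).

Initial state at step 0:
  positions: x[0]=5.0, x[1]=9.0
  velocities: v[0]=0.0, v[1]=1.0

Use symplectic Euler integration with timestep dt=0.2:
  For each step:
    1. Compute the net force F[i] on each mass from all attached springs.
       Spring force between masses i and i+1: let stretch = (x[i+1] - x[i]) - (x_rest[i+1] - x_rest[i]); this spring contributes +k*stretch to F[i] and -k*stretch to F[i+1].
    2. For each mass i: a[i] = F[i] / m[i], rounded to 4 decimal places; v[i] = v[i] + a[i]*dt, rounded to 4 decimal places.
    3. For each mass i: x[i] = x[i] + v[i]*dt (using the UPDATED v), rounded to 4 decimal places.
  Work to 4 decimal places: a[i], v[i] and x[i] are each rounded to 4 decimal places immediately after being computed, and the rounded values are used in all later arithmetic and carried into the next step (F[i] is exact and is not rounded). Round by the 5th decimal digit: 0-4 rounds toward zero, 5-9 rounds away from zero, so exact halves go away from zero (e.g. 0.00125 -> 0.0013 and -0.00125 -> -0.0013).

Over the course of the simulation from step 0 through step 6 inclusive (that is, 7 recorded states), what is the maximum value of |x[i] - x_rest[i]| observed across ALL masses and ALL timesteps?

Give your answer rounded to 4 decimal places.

Step 0: x=[5.0000 9.0000] v=[0.0000 1.0000]
Step 1: x=[5.0000 9.2000] v=[0.0000 1.0000]
Step 2: x=[5.0080 9.3960] v=[0.0400 0.9800]
Step 3: x=[5.0315 9.5842] v=[0.1176 0.9412]
Step 4: x=[5.0771 9.7614] v=[0.2281 0.8859]
Step 5: x=[5.1501 9.9249] v=[0.3650 0.8175]
Step 6: x=[5.2541 10.0729] v=[0.5200 0.7400]
Max displacement = 2.0729

Answer: 2.0729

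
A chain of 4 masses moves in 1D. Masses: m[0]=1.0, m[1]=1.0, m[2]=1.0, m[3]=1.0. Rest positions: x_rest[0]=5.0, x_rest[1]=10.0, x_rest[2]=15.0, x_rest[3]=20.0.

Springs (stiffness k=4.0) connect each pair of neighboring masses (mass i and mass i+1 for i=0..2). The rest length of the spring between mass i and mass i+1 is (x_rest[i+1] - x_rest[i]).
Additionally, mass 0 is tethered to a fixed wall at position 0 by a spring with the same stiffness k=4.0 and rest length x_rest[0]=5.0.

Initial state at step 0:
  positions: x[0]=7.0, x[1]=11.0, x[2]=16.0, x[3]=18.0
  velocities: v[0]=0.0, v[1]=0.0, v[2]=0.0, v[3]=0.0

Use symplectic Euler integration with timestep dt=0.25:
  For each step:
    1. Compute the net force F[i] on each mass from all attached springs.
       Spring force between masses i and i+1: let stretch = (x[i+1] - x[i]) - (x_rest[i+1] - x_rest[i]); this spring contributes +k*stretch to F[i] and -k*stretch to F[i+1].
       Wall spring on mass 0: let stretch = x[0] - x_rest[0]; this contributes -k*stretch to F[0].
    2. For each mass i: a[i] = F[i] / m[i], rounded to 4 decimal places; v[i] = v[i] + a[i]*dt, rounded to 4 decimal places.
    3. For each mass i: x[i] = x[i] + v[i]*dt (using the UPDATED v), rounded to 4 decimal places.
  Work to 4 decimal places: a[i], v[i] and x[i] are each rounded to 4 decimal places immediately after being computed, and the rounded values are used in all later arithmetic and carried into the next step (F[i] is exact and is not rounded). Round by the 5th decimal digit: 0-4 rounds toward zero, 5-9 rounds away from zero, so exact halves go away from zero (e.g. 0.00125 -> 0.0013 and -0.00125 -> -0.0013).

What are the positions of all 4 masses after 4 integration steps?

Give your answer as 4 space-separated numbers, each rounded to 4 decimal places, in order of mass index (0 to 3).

Answer: 3.9571 9.1328 14.6133 21.4297

Derivation:
Step 0: x=[7.0000 11.0000 16.0000 18.0000] v=[0.0000 0.0000 0.0000 0.0000]
Step 1: x=[6.2500 11.2500 15.2500 18.7500] v=[-3.0000 1.0000 -3.0000 3.0000]
Step 2: x=[5.1875 11.2500 14.3750 19.8750] v=[-4.2500 0.0000 -3.5000 4.5000]
Step 3: x=[4.3438 10.5156 14.0938 20.8750] v=[-3.3750 -2.9375 -1.1250 4.0000]
Step 4: x=[3.9571 9.1328 14.6133 21.4297] v=[-1.5470 -5.5311 2.0780 2.2188]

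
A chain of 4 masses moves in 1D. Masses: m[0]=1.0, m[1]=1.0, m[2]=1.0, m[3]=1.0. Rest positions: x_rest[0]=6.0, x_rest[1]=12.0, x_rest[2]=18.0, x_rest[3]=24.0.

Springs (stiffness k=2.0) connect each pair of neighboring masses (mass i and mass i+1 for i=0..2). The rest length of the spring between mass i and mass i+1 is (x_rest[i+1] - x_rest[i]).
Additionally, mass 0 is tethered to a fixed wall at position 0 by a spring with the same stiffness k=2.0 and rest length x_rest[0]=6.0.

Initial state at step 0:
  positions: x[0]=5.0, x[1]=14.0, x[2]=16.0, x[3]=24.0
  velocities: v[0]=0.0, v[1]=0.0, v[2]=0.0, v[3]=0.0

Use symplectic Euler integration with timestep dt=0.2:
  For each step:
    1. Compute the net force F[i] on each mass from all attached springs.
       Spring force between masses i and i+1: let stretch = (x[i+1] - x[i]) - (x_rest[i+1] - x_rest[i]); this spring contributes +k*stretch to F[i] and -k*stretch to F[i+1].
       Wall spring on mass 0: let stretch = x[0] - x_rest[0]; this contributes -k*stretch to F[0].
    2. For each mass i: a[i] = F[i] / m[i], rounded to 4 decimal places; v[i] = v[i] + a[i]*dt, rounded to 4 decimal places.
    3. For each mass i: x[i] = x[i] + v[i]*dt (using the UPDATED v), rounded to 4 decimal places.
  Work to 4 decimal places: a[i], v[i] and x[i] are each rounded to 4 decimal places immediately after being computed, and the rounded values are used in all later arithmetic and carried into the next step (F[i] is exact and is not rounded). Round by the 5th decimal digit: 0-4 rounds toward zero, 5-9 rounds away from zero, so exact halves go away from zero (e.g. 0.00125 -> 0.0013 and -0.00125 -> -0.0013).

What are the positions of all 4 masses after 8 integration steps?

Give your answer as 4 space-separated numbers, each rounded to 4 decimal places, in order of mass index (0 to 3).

Answer: 5.8231 11.3324 18.0576 23.9088

Derivation:
Step 0: x=[5.0000 14.0000 16.0000 24.0000] v=[0.0000 0.0000 0.0000 0.0000]
Step 1: x=[5.3200 13.4400 16.4800 23.8400] v=[1.6000 -2.8000 2.4000 -0.8000]
Step 2: x=[5.8640 12.4736 17.3056 23.5712] v=[2.7200 -4.8320 4.1280 -1.3440]
Step 3: x=[6.4676 11.3650 18.2459 23.2812] v=[3.0182 -5.5430 4.7014 -1.4502]
Step 4: x=[6.9456 10.4151 19.0385 23.0683] v=[2.3901 -4.7496 3.9632 -1.0643]
Step 5: x=[7.1455 9.8775 19.4637 23.0131] v=[0.9997 -2.6880 2.1258 -0.2762]
Step 6: x=[6.9924 9.8882 19.4059 23.1539] v=[-0.7657 0.0537 -0.2889 0.7040]
Step 7: x=[6.5115 10.4287 18.8865 23.4749] v=[-2.4043 2.7025 -2.5968 1.6048]
Step 8: x=[5.8231 11.3324 18.0576 23.9088] v=[-3.4420 4.5187 -4.1446 2.1694]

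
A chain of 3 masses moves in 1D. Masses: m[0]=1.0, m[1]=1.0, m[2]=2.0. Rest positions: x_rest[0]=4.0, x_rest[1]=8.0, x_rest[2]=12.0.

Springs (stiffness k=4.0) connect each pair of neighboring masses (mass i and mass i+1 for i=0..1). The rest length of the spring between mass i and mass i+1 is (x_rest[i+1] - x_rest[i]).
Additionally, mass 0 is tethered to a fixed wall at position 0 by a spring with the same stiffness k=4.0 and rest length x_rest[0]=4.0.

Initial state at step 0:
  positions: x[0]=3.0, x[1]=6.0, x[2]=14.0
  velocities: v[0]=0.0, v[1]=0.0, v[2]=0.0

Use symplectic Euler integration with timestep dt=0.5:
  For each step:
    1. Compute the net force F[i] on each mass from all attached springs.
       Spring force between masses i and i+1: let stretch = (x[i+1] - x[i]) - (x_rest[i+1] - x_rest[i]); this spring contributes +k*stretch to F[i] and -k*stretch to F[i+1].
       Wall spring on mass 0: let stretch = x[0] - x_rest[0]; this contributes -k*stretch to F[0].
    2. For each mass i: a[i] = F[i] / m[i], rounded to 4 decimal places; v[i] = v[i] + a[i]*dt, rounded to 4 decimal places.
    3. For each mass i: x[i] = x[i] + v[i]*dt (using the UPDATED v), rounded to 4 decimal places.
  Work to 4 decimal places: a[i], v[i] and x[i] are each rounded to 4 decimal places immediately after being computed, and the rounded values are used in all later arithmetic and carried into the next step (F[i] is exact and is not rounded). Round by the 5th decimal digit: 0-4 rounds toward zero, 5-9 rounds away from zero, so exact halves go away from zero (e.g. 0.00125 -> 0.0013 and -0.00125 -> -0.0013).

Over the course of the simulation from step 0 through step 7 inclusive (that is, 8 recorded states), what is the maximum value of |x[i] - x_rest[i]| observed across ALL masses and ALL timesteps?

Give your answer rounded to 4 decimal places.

Step 0: x=[3.0000 6.0000 14.0000] v=[0.0000 0.0000 0.0000]
Step 1: x=[3.0000 11.0000 12.0000] v=[0.0000 10.0000 -4.0000]
Step 2: x=[8.0000 9.0000 11.5000] v=[10.0000 -4.0000 -1.0000]
Step 3: x=[6.0000 8.5000 11.7500] v=[-4.0000 -1.0000 0.5000]
Step 4: x=[0.5000 8.7500 12.3750] v=[-11.0000 0.5000 1.2500]
Step 5: x=[2.7500 4.3750 13.1875] v=[4.5000 -8.7500 1.6250]
Step 6: x=[3.8750 7.1875 11.5938] v=[2.2500 5.6250 -3.1875]
Step 7: x=[4.4375 11.0938 9.7969] v=[1.1250 7.8126 -3.5938]
Max displacement = 4.0000

Answer: 4.0000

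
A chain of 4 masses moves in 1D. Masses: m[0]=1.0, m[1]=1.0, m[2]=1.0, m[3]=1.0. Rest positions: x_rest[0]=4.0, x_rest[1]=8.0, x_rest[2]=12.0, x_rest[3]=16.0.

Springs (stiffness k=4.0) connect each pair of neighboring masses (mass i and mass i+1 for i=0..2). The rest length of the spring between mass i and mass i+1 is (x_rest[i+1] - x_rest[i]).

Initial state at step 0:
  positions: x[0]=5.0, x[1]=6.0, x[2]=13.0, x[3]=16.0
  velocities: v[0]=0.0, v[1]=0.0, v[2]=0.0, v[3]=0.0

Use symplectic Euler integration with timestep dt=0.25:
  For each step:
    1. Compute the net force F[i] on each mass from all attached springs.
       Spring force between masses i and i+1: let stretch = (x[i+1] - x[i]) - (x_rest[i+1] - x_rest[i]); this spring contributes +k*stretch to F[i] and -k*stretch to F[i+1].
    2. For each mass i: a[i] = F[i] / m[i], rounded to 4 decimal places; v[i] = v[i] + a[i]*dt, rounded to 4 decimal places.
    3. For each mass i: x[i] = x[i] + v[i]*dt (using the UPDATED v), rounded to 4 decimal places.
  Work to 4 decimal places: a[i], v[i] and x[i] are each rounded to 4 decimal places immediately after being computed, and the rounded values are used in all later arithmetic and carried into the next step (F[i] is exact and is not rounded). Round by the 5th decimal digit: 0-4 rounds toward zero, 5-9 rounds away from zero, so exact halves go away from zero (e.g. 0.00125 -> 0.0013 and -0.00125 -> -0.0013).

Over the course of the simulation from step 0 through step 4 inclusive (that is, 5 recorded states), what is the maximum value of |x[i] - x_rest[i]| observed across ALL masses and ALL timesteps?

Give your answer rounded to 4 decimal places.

Step 0: x=[5.0000 6.0000 13.0000 16.0000] v=[0.0000 0.0000 0.0000 0.0000]
Step 1: x=[4.2500 7.5000 12.0000 16.2500] v=[-3.0000 6.0000 -4.0000 1.0000]
Step 2: x=[3.3125 9.3125 10.9375 16.4375] v=[-3.7500 7.2500 -4.2500 0.7500]
Step 3: x=[2.8750 10.0313 10.8438 16.2500] v=[-1.7500 2.8750 -0.3750 -0.7500]
Step 4: x=[3.2266 9.1641 11.8985 15.7110] v=[1.4063 -3.4688 4.2187 -2.1562]
Max displacement = 2.0313

Answer: 2.0313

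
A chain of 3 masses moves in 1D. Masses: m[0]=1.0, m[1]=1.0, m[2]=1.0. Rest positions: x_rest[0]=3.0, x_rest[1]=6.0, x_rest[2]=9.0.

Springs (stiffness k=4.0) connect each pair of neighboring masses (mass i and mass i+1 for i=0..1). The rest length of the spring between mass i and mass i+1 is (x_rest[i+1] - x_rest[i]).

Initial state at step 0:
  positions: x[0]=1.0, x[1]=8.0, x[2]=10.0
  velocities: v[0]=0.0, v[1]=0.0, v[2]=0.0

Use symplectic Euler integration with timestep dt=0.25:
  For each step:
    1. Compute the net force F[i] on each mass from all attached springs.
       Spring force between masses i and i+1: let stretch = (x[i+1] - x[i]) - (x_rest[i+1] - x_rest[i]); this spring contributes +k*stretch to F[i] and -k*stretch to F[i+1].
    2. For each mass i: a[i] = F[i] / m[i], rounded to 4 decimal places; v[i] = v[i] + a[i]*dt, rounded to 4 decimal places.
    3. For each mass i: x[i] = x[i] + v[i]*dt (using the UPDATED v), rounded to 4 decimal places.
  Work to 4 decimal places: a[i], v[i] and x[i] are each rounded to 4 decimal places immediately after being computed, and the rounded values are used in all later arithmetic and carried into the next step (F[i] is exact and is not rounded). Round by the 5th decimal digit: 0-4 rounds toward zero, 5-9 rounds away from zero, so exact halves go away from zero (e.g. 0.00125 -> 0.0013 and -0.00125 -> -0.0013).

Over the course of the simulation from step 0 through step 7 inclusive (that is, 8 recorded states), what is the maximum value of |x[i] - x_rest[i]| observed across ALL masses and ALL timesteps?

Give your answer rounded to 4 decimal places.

Step 0: x=[1.0000 8.0000 10.0000] v=[0.0000 0.0000 0.0000]
Step 1: x=[2.0000 6.7500 10.2500] v=[4.0000 -5.0000 1.0000]
Step 2: x=[3.4375 5.1875 10.3750] v=[5.7500 -6.2500 0.5000]
Step 3: x=[4.5625 4.4844 9.9531] v=[4.5000 -2.8125 -1.6875]
Step 4: x=[4.9180 5.1680 8.9141] v=[1.4219 2.7343 -4.1562]
Step 5: x=[4.5860 6.7256 7.6885] v=[-1.3281 6.2304 -4.9023]
Step 6: x=[4.0389 7.9890 6.9722] v=[-2.1885 5.0537 -2.8652]
Step 7: x=[3.7293 8.0107 7.2601] v=[-1.2384 0.0868 1.1516]
Max displacement = 2.0278

Answer: 2.0278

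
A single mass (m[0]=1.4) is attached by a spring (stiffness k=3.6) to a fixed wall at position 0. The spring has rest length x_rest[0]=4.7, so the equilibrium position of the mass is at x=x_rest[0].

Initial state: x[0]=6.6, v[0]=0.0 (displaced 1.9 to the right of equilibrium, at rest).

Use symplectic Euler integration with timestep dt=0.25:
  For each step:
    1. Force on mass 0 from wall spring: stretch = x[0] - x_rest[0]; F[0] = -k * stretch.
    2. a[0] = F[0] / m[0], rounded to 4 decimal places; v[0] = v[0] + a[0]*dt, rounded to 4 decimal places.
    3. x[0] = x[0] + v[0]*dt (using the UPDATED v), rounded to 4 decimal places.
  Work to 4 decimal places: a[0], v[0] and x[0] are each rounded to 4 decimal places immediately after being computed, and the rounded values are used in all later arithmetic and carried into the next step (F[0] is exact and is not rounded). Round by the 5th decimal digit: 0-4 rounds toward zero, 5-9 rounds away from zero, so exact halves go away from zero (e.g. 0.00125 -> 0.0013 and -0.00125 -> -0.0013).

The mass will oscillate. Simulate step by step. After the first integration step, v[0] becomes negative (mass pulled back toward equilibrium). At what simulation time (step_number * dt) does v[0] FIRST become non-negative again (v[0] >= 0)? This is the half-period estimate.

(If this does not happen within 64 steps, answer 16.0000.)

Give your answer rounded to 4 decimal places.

Answer: 2.0000

Derivation:
Step 0: x=[6.6000] v=[0.0000]
Step 1: x=[6.2947] v=[-1.2214]
Step 2: x=[5.7331] v=[-2.2466]
Step 3: x=[5.0054] v=[-2.9107]
Step 4: x=[4.2287] v=[-3.1070]
Step 5: x=[3.5277] v=[-2.8040]
Step 6: x=[3.0151] v=[-2.0504]
Step 7: x=[2.7733] v=[-0.9673]
Step 8: x=[2.8411] v=[0.2713]
First v>=0 after going negative at step 8, time=2.0000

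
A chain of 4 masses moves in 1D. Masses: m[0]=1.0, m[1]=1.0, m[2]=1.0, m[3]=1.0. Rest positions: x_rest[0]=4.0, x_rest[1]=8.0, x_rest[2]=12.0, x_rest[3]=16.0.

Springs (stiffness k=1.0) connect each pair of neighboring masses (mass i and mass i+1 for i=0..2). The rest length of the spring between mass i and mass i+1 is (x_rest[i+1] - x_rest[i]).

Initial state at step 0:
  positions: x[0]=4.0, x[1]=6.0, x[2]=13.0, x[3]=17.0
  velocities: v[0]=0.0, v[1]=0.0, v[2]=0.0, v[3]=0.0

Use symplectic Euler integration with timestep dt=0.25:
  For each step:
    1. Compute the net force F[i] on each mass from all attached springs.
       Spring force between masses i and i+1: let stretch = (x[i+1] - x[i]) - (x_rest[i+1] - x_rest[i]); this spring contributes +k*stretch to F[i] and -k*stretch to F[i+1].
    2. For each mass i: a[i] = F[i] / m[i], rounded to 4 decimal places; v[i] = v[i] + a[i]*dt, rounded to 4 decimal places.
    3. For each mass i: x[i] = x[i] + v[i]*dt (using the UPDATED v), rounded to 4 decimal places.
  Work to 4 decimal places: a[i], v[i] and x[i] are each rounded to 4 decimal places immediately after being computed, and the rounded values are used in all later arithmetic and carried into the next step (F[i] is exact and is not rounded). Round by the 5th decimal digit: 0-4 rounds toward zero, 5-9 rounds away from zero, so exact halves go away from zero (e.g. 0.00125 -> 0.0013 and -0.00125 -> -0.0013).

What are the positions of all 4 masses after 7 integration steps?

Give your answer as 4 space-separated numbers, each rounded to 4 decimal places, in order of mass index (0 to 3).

Step 0: x=[4.0000 6.0000 13.0000 17.0000] v=[0.0000 0.0000 0.0000 0.0000]
Step 1: x=[3.8750 6.3125 12.8125 17.0000] v=[-0.5000 1.2500 -0.7500 0.0000]
Step 2: x=[3.6524 6.8789 12.4805 16.9883] v=[-0.8906 2.2656 -1.3281 -0.0469]
Step 3: x=[3.3814 7.5938 12.0801 16.9448] v=[-1.0840 2.8594 -1.6016 -0.1739]
Step 4: x=[3.1237 8.3258 11.7034 16.8473] v=[-1.0309 2.9279 -1.5070 -0.3901]
Step 5: x=[2.9411 8.9438 11.4371 16.6783] v=[-0.7304 2.4718 -1.0654 -0.6761]
Step 6: x=[2.8837 9.3424 11.3425 16.4317] v=[-0.2297 1.5945 -0.3784 -0.9864]
Step 7: x=[2.9800 9.4624 11.4410 16.1170] v=[0.3850 0.4799 0.3939 -1.2587]

Answer: 2.9800 9.4624 11.4410 16.1170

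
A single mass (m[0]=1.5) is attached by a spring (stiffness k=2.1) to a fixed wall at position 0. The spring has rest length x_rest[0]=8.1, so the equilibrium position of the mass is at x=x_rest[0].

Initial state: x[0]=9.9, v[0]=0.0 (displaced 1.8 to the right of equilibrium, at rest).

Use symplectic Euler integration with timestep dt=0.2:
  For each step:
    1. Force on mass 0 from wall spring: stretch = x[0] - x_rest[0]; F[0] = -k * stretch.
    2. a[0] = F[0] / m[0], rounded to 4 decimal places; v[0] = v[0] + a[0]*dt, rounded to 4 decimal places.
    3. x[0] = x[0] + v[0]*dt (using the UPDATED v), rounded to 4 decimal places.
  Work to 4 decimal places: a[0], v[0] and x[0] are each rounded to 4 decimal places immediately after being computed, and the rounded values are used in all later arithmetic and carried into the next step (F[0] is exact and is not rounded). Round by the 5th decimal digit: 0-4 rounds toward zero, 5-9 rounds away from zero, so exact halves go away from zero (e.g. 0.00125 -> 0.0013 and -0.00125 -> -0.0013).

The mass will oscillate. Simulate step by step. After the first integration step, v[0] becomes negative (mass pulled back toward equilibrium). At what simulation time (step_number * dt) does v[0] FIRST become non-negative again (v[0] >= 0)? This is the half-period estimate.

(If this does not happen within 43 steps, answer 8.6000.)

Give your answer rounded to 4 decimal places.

Answer: 2.8000

Derivation:
Step 0: x=[9.9000] v=[0.0000]
Step 1: x=[9.7992] v=[-0.5040]
Step 2: x=[9.6032] v=[-0.9798]
Step 3: x=[9.3231] v=[-1.4007]
Step 4: x=[8.9745] v=[-1.7432]
Step 5: x=[8.5769] v=[-1.9881]
Step 6: x=[8.1526] v=[-2.1216]
Step 7: x=[7.7253] v=[-2.1363]
Step 8: x=[7.3190] v=[-2.0314]
Step 9: x=[6.9565] v=[-1.8127]
Step 10: x=[6.6580] v=[-1.4925]
Step 11: x=[6.4403] v=[-1.0887]
Step 12: x=[6.3155] v=[-0.6240]
Step 13: x=[6.2906] v=[-0.1243]
Step 14: x=[6.3671] v=[0.3823]
First v>=0 after going negative at step 14, time=2.8000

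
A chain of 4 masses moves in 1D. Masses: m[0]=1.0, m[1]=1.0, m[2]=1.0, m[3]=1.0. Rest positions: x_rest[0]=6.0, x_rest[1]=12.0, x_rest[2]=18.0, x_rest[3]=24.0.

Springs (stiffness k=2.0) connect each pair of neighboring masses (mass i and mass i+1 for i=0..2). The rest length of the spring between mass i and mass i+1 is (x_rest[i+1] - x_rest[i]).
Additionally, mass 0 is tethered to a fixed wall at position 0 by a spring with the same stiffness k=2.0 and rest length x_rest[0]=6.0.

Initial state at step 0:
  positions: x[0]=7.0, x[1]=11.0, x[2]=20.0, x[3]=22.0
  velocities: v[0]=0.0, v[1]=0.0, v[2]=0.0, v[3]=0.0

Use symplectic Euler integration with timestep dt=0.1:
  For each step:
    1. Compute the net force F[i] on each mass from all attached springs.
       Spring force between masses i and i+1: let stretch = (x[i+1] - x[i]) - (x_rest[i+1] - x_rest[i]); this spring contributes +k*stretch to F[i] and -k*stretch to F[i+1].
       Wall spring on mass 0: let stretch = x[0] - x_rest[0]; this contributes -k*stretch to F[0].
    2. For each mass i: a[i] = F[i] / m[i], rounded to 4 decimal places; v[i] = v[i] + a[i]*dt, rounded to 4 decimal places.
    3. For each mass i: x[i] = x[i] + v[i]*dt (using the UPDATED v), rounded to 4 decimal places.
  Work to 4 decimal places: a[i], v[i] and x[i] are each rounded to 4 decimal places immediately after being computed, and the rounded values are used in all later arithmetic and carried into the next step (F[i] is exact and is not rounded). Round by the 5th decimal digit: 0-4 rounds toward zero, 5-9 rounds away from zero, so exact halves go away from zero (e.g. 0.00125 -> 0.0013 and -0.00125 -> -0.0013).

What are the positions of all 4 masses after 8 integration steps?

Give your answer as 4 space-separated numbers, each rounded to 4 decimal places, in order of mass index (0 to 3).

Step 0: x=[7.0000 11.0000 20.0000 22.0000] v=[0.0000 0.0000 0.0000 0.0000]
Step 1: x=[6.9400 11.1000 19.8600 22.0800] v=[-0.6000 1.0000 -1.4000 0.8000]
Step 2: x=[6.8244 11.2920 19.5892 22.2356] v=[-1.1560 1.9200 -2.7080 1.5560]
Step 3: x=[6.6617 11.5606 19.2054 22.4583] v=[-1.6274 2.6859 -3.8382 2.2267]
Step 4: x=[6.4637 11.8841 18.7337 22.7359] v=[-1.9800 3.2351 -4.7166 2.7761]
Step 5: x=[6.2448 12.2362 18.2051 23.0535] v=[-2.1887 3.5209 -5.2861 3.1757]
Step 6: x=[6.0209 12.5878 17.6541 23.3941] v=[-2.2394 3.5164 -5.5102 3.4060]
Step 7: x=[5.8079 12.9094 17.1166 23.7399] v=[-2.1302 3.2163 -5.3755 3.4580]
Step 8: x=[5.6208 13.1731 16.6274 24.0732] v=[-1.8715 2.6374 -4.8923 3.3333]

Answer: 5.6208 13.1731 16.6274 24.0732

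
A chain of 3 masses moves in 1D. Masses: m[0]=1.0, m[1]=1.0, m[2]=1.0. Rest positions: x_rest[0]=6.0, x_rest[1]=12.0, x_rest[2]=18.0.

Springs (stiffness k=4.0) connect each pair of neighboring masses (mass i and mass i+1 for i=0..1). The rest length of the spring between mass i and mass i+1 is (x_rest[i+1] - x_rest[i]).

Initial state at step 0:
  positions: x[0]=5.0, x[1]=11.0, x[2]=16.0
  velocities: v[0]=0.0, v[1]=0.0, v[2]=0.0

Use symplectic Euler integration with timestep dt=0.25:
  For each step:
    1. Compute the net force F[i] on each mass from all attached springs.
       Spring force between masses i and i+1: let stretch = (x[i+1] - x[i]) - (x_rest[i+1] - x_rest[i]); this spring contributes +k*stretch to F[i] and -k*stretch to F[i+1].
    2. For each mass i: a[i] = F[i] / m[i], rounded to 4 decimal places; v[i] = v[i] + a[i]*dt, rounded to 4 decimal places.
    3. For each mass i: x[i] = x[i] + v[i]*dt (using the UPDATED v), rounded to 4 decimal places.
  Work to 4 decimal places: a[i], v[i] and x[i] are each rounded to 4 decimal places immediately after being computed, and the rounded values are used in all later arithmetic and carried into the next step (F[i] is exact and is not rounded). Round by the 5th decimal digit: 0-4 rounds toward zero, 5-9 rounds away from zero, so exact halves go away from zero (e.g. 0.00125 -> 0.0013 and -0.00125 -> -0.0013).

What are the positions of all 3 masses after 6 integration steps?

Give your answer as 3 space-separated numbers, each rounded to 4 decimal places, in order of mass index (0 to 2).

Answer: 3.9900 10.9978 17.0123

Derivation:
Step 0: x=[5.0000 11.0000 16.0000] v=[0.0000 0.0000 0.0000]
Step 1: x=[5.0000 10.7500 16.2500] v=[0.0000 -1.0000 1.0000]
Step 2: x=[4.9375 10.4375 16.6250] v=[-0.2500 -1.2500 1.5000]
Step 3: x=[4.7500 10.2969 16.9531] v=[-0.7500 -0.5625 1.3125]
Step 4: x=[4.4492 10.4336 17.1172] v=[-1.2031 0.5468 0.6563]
Step 5: x=[4.1445 10.7451 17.1104] v=[-1.2187 1.2460 -0.0273]
Step 6: x=[3.9900 10.9978 17.0123] v=[-0.6181 1.0107 -0.3926]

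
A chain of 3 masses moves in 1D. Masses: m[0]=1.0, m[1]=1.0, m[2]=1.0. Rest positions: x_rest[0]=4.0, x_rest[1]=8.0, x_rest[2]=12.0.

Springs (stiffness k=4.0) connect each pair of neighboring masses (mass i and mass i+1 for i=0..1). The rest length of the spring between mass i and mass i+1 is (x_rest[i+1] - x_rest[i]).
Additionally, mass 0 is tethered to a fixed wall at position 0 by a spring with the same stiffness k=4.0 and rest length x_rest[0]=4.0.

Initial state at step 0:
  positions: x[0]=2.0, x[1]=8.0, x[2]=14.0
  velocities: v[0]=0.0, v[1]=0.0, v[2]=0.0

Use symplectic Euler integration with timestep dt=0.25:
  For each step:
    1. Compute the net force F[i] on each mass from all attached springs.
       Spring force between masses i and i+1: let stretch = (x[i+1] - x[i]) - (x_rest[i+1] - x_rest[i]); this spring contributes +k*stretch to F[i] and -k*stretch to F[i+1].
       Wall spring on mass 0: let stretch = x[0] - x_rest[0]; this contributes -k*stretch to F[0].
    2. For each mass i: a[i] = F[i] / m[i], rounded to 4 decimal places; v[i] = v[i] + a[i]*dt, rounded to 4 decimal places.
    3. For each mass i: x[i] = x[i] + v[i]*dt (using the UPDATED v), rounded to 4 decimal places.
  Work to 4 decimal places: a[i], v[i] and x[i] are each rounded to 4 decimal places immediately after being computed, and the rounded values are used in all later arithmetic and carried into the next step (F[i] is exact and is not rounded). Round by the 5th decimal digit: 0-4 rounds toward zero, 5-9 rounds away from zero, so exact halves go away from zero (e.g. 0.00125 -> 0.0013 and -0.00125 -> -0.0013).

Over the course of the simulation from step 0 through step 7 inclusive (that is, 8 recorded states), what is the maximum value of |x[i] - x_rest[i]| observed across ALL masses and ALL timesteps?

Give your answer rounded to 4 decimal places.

Answer: 2.2891

Derivation:
Step 0: x=[2.0000 8.0000 14.0000] v=[0.0000 0.0000 0.0000]
Step 1: x=[3.0000 8.0000 13.5000] v=[4.0000 0.0000 -2.0000]
Step 2: x=[4.5000 8.1250 12.6250] v=[6.0000 0.5000 -3.5000]
Step 3: x=[5.7813 8.4688 11.6250] v=[5.1250 1.3750 -4.0000]
Step 4: x=[6.2891 8.9297 10.8360] v=[2.0312 1.8437 -3.1562]
Step 5: x=[5.8848 9.2071 10.5704] v=[-1.6173 1.1094 -1.0625]
Step 6: x=[4.8399 8.9947 10.9640] v=[-4.1798 -0.8496 1.5742]
Step 7: x=[3.6237 8.2359 11.8652] v=[-4.8649 -3.0351 3.6049]
Max displacement = 2.2891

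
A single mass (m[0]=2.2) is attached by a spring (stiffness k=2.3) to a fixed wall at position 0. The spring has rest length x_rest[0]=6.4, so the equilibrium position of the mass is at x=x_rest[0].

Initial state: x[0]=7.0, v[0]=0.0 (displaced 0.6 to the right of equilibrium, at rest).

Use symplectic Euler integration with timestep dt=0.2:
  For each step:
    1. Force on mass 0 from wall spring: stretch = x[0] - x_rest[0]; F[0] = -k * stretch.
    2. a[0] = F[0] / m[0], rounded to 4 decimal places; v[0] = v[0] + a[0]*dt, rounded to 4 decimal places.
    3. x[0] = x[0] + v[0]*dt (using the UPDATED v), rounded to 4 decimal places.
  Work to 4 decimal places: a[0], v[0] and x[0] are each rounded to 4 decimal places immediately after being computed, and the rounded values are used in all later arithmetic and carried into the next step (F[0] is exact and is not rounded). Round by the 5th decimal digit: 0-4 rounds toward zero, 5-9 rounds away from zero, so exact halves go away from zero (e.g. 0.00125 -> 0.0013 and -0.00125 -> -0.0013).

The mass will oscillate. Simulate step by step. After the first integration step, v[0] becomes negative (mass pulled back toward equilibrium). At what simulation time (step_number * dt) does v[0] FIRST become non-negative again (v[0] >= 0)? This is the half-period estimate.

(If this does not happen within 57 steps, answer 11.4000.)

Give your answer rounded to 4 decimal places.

Answer: 3.2000

Derivation:
Step 0: x=[7.0000] v=[0.0000]
Step 1: x=[6.9749] v=[-0.1255]
Step 2: x=[6.9258] v=[-0.2457]
Step 3: x=[6.8547] v=[-0.3556]
Step 4: x=[6.7646] v=[-0.4507]
Step 5: x=[6.6592] v=[-0.5269]
Step 6: x=[6.5430] v=[-0.5811]
Step 7: x=[6.4208] v=[-0.6110]
Step 8: x=[6.2977] v=[-0.6153]
Step 9: x=[6.1789] v=[-0.5939]
Step 10: x=[6.0694] v=[-0.5477]
Step 11: x=[5.9737] v=[-0.4786]
Step 12: x=[5.8958] v=[-0.3895]
Step 13: x=[5.8390] v=[-0.2841]
Step 14: x=[5.8056] v=[-0.1668]
Step 15: x=[5.7971] v=[-0.0425]
Step 16: x=[5.8138] v=[0.0836]
First v>=0 after going negative at step 16, time=3.2000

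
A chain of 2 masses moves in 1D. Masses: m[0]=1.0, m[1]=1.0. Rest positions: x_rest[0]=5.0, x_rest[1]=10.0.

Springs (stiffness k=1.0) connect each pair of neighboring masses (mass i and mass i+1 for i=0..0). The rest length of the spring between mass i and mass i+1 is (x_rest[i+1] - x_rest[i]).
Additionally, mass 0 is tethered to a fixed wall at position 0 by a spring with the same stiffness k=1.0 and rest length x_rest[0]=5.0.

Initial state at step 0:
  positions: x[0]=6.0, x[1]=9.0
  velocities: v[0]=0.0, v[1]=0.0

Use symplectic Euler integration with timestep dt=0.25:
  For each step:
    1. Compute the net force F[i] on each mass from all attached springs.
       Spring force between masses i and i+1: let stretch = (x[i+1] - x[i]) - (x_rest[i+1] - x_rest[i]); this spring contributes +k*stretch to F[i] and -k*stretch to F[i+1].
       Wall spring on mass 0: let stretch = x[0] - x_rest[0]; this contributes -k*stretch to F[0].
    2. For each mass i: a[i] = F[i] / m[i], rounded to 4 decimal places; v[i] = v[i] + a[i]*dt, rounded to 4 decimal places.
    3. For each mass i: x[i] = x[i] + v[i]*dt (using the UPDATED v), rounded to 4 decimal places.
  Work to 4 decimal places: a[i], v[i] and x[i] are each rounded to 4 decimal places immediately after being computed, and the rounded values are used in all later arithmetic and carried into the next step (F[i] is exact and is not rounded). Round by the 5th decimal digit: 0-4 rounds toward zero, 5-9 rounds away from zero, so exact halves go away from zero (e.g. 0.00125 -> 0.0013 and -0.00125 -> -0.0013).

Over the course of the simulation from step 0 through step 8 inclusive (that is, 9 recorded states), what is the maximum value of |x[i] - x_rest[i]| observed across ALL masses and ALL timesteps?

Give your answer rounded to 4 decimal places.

Answer: 1.2594

Derivation:
Step 0: x=[6.0000 9.0000] v=[0.0000 0.0000]
Step 1: x=[5.8125 9.1250] v=[-0.7500 0.5000]
Step 2: x=[5.4688 9.3555] v=[-1.3750 0.9219]
Step 3: x=[5.0262 9.6556] v=[-1.7705 1.2002]
Step 4: x=[4.5588 9.9788] v=[-1.8697 1.2929]
Step 5: x=[4.1452 10.2758] v=[-1.6544 1.1879]
Step 6: x=[3.8557 10.5021] v=[-1.1581 0.9053]
Step 7: x=[3.7406 10.6255] v=[-0.4604 0.4937]
Step 8: x=[3.8220 10.6311] v=[0.3257 0.0225]
Max displacement = 1.2594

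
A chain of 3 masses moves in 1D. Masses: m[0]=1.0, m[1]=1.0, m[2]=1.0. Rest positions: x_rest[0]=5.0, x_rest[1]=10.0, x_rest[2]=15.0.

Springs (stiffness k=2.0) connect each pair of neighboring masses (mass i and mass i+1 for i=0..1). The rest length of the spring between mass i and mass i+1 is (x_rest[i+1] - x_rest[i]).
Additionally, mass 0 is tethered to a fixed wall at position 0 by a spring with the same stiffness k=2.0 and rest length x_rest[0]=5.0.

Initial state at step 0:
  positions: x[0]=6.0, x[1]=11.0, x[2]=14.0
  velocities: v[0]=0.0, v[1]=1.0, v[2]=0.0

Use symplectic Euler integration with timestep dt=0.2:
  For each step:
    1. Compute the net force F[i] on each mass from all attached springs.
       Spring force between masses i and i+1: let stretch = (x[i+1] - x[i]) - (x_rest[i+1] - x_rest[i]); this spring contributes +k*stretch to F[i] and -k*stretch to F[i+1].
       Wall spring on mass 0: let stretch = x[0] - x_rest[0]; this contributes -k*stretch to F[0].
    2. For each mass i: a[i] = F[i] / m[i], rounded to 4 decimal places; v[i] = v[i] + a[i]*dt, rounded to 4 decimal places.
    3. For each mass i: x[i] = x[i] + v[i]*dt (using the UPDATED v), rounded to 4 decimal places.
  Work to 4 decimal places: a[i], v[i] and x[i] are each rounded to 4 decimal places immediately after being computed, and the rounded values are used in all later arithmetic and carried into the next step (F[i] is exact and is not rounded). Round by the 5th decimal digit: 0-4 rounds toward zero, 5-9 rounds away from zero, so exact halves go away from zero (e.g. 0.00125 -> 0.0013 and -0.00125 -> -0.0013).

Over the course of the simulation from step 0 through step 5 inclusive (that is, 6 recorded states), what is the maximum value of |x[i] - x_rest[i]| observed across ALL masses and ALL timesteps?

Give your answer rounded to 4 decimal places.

Step 0: x=[6.0000 11.0000 14.0000] v=[0.0000 1.0000 0.0000]
Step 1: x=[5.9200 11.0400 14.1600] v=[-0.4000 0.2000 0.8000]
Step 2: x=[5.7760 10.9200 14.4704] v=[-0.7200 -0.6000 1.5520]
Step 3: x=[5.5814 10.6725 14.8968] v=[-0.9728 -1.2374 2.1318]
Step 4: x=[5.3476 10.3557 15.3852] v=[-1.1689 -1.5841 2.4421]
Step 5: x=[5.0867 10.0406 15.8713] v=[-1.3047 -1.5755 2.4303]
Max displacement = 1.0400

Answer: 1.0400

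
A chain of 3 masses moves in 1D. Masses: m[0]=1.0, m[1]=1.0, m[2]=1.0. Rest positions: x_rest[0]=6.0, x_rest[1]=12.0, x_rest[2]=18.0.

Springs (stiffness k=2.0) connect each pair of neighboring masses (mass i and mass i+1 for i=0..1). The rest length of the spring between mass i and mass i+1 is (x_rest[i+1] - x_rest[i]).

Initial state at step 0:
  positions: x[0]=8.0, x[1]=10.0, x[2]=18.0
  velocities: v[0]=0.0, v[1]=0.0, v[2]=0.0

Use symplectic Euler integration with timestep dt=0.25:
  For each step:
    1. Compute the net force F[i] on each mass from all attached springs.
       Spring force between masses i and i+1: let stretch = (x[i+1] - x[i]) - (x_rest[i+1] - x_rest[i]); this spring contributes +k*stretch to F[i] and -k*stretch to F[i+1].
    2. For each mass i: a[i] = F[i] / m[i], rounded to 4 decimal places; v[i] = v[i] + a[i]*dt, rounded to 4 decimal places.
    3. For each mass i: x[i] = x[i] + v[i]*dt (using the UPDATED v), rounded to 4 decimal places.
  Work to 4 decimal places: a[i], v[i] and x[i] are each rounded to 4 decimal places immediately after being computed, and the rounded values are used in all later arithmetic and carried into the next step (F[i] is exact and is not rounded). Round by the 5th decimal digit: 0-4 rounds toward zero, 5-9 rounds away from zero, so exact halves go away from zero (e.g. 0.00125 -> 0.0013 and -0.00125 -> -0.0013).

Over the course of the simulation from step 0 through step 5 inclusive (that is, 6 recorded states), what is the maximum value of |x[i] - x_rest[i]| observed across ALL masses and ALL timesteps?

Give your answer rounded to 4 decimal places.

Answer: 2.0184

Derivation:
Step 0: x=[8.0000 10.0000 18.0000] v=[0.0000 0.0000 0.0000]
Step 1: x=[7.5000 10.7500 17.7500] v=[-2.0000 3.0000 -1.0000]
Step 2: x=[6.6563 11.9688 17.3750] v=[-3.3750 4.8750 -1.5000]
Step 3: x=[5.7266 13.1993 17.0742] v=[-3.7188 4.9219 -1.2031]
Step 4: x=[4.9810 13.9801 17.0391] v=[-2.9825 3.1230 -0.1406]
Step 5: x=[4.6103 14.0184 17.3716] v=[-1.4830 0.1530 1.3299]
Max displacement = 2.0184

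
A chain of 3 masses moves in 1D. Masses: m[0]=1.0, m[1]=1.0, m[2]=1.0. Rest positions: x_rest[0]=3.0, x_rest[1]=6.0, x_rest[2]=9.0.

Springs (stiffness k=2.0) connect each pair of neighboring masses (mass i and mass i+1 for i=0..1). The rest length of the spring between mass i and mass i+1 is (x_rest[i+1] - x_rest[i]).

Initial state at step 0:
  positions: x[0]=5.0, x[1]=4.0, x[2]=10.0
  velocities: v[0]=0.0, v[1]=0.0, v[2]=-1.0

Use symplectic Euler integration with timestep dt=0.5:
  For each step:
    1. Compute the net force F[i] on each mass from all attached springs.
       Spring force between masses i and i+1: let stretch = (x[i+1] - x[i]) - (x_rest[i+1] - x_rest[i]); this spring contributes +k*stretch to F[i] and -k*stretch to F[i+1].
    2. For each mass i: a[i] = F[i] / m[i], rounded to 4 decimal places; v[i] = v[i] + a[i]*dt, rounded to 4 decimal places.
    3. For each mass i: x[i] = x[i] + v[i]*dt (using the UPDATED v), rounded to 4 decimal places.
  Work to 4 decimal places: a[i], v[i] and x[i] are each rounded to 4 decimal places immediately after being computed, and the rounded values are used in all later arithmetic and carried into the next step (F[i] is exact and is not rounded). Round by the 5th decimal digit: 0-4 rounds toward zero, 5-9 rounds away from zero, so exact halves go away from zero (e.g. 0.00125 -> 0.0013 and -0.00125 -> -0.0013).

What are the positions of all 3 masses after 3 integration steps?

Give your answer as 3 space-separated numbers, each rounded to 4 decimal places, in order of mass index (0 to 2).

Answer: 2.6250 6.0000 8.8750

Derivation:
Step 0: x=[5.0000 4.0000 10.0000] v=[0.0000 0.0000 -1.0000]
Step 1: x=[3.0000 7.5000 8.0000] v=[-4.0000 7.0000 -4.0000]
Step 2: x=[1.7500 9.0000 7.2500] v=[-2.5000 3.0000 -1.5000]
Step 3: x=[2.6250 6.0000 8.8750] v=[1.7500 -6.0000 3.2500]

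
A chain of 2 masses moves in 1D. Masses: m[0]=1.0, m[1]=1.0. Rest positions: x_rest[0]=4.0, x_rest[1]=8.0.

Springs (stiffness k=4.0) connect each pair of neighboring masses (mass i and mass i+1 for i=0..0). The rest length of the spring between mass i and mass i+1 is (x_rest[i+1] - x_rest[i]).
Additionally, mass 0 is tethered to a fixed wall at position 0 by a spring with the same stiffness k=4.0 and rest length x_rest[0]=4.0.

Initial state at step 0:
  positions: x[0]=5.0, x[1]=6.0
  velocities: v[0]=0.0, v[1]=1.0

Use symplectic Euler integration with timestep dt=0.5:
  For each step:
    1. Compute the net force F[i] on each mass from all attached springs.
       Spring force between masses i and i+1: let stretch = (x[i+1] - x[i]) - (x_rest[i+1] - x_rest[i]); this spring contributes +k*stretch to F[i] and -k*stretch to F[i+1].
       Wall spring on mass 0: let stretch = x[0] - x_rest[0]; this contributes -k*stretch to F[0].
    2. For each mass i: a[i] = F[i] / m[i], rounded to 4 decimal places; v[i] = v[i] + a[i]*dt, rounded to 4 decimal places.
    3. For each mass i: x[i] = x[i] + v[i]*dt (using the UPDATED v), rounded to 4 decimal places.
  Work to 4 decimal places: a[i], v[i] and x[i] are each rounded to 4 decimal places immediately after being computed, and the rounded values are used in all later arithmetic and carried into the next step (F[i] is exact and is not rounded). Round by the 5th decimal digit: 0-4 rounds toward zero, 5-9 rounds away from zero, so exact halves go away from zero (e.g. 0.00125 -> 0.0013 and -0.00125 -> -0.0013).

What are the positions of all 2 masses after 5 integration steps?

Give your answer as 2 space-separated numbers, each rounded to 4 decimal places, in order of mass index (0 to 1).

Step 0: x=[5.0000 6.0000] v=[0.0000 1.0000]
Step 1: x=[1.0000 9.5000] v=[-8.0000 7.0000]
Step 2: x=[4.5000 8.5000] v=[7.0000 -2.0000]
Step 3: x=[7.5000 7.5000] v=[6.0000 -2.0000]
Step 4: x=[3.0000 10.5000] v=[-9.0000 6.0000]
Step 5: x=[3.0000 10.0000] v=[0.0000 -1.0000]

Answer: 3.0000 10.0000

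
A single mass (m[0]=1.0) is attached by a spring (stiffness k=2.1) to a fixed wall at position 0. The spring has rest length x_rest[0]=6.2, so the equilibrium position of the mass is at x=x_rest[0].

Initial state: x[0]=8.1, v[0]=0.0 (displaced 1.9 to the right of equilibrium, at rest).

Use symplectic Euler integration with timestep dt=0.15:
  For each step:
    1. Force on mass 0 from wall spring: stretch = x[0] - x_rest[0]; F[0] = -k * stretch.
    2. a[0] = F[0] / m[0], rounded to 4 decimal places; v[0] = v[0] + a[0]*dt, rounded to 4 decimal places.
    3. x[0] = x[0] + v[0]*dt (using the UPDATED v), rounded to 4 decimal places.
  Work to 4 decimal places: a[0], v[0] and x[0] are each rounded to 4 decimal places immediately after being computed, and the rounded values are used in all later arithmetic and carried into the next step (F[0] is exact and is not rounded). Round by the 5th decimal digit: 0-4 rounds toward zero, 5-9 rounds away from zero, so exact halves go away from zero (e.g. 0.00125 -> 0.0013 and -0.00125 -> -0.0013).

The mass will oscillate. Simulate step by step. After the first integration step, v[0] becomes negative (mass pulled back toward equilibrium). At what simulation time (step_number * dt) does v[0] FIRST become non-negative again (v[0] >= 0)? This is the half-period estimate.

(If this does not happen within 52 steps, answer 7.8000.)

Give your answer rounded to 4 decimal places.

Step 0: x=[8.1000] v=[0.0000]
Step 1: x=[8.0102] v=[-0.5985]
Step 2: x=[7.8349] v=[-1.1687]
Step 3: x=[7.5823] v=[-1.6837]
Step 4: x=[7.2644] v=[-2.1191]
Step 5: x=[6.8962] v=[-2.4544]
Step 6: x=[6.4951] v=[-2.6737]
Step 7: x=[6.0801] v=[-2.7667]
Step 8: x=[5.6708] v=[-2.7289]
Step 9: x=[5.2865] v=[-2.5622]
Step 10: x=[4.9453] v=[-2.2744]
Step 11: x=[4.6634] v=[-1.8792]
Step 12: x=[4.4541] v=[-1.3952]
Step 13: x=[4.3273] v=[-0.8452]
Step 14: x=[4.2890] v=[-0.2553]
Step 15: x=[4.3410] v=[0.3467]
First v>=0 after going negative at step 15, time=2.2500

Answer: 2.2500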